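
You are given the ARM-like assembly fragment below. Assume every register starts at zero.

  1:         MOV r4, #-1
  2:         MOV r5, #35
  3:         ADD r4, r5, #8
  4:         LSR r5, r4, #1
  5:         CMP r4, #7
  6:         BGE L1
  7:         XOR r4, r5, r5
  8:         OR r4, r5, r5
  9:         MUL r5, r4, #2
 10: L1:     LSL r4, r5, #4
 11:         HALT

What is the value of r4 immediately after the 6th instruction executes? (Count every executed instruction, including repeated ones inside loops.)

43

after MOV r4, #-1: r4=-1
after MOV r5, #35: r5=35
after ADD r4, r5, #8: r4=35+8=43
after LSR r5, r4, #1: r5=43>>1=21
CMP r4, #7  (cmp 43,7)
BGE L1: taken
After step 6: r4 = 43.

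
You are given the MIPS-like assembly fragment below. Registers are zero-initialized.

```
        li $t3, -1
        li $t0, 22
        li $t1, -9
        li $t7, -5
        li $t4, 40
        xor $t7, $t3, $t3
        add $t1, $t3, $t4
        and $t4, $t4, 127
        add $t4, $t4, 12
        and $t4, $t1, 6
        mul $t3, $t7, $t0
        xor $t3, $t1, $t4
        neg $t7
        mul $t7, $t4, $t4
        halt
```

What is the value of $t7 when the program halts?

li $t3, -1 → $t3=-1
li $t0, 22 → $t0=22
li $t1, -9 → $t1=-9
li $t7, -5 → $t7=-5
li $t4, 40 → $t4=40
xor $t7, $t3, $t3 → $t7=(-1)^(-1)=0
add $t1, $t3, $t4 → $t1=(-1)+40=39
and $t4, $t4, 127 → $t4=40&127=40
add $t4, $t4, 12 → $t4=40+12=52
and $t4, $t1, 6 → $t4=39&6=6
mul $t3, $t7, $t0 → $t3=0*22=0
xor $t3, $t1, $t4 → $t3=39^6=33
neg $t7 → $t7=-(0)=0
mul $t7, $t4, $t4 → $t7=6*6=36
halt.

36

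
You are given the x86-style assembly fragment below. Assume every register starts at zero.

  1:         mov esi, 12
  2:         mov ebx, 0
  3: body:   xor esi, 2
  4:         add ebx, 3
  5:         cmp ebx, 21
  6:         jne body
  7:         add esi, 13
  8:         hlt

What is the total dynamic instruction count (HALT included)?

32

mov esi, 12 → esi=12
mov ebx, 0 → ebx=0
xor esi, 2 → esi=12^2=14
add ebx, 3 → ebx=0+3=3
cmp ebx, 21  (cmp 3,21)
jne body: taken
xor esi, 2 → esi=14^2=12
add ebx, 3 → ebx=3+3=6
cmp ebx, 21  (cmp 6,21)
jne body: taken
xor esi, 2 → esi=12^2=14
add ebx, 3 → ebx=6+3=9
cmp ebx, 21  (cmp 9,21)
jne body: taken
xor esi, 2 → esi=14^2=12
add ebx, 3 → ebx=9+3=12
cmp ebx, 21  (cmp 12,21)
jne body: taken
xor esi, 2 → esi=12^2=14
add ebx, 3 → ebx=12+3=15
cmp ebx, 21  (cmp 15,21)
jne body: taken
xor esi, 2 → esi=14^2=12
add ebx, 3 → ebx=15+3=18
cmp ebx, 21  (cmp 18,21)
jne body: taken
xor esi, 2 → esi=12^2=14
add ebx, 3 → ebx=18+3=21
cmp ebx, 21  (cmp 21,21)
jne body: not taken
add esi, 13 → esi=14+13=27
halt.
Total executed instructions: 32.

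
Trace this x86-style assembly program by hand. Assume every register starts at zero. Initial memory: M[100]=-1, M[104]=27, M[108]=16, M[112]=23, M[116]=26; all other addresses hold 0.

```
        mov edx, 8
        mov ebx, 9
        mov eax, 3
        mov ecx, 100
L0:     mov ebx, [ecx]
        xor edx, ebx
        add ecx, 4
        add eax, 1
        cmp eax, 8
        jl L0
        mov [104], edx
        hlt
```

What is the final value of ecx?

edx=8
ebx=9
eax=3
ecx=100
ebx=M[100]=-1
edx=8^(-1)=-9
ecx=100+4=104
eax=3+1=4
cmp eax, 8  (cmp 4,8)
jl L0: taken
ebx=M[104]=27
edx=(-9)^27=-20
ecx=104+4=108
eax=4+1=5
cmp eax, 8  (cmp 5,8)
jl L0: taken
ebx=M[108]=16
edx=(-20)^16=-4
ecx=108+4=112
eax=5+1=6
cmp eax, 8  (cmp 6,8)
jl L0: taken
ebx=M[112]=23
edx=(-4)^23=-21
ecx=112+4=116
eax=6+1=7
cmp eax, 8  (cmp 7,8)
jl L0: taken
ebx=M[116]=26
edx=(-21)^26=-15
ecx=116+4=120
eax=7+1=8
cmp eax, 8  (cmp 8,8)
jl L0: not taken
mov [104], edx → M[104]=-15
halt.

120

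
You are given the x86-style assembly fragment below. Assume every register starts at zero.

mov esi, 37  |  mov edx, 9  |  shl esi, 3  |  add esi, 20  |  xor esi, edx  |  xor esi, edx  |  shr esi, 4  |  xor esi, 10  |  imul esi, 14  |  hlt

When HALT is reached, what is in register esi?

350

mov esi, 37 → esi=37
mov edx, 9 → edx=9
shl esi, 3 → esi=37<<3=296
add esi, 20 → esi=296+20=316
xor esi, edx → esi=316^9=309
xor esi, edx → esi=309^9=316
shr esi, 4 → esi=316>>4=19
xor esi, 10 → esi=19^10=25
imul esi, 14 → esi=25*14=350
halt.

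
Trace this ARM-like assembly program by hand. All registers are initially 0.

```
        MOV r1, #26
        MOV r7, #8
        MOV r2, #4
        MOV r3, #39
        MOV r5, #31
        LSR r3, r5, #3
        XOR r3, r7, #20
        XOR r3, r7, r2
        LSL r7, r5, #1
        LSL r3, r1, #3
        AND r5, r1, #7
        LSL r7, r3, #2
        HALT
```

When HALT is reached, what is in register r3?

208

r1=26
r7=8
r2=4
r3=39
r5=31
r3=31>>3=3
r3=8^20=28
r3=8^4=12
r7=31<<1=62
r3=26<<3=208
r5=26&7=2
r7=208<<2=832
halt.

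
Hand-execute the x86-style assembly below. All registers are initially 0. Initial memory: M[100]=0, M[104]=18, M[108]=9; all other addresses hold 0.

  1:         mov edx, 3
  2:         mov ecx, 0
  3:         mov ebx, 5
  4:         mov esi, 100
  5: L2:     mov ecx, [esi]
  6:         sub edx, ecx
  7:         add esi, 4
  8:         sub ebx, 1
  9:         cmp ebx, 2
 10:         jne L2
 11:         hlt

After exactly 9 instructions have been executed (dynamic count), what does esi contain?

104

edx=3
ecx=0
ebx=5
esi=100
ecx=M[100]=0
edx=3-0=3
esi=100+4=104
ebx=5-1=4
cmp ebx, 2  (cmp 4,2)
After step 9: esi = 104.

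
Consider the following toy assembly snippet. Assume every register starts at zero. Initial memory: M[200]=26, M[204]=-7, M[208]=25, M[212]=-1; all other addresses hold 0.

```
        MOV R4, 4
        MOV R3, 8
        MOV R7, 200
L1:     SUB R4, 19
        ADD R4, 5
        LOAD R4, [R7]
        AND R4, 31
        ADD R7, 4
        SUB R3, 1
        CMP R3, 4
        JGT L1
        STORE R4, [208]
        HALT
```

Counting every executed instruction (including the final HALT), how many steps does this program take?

37

MOV R4, 4 → R4=4
MOV R3, 8 → R3=8
MOV R7, 200 → R7=200
SUB R4, 19 → R4=4-19=-15
ADD R4, 5 → R4=(-15)+5=-10
LOAD R4, [R7] → R4=M[200]=26
AND R4, 31 → R4=26&31=26
ADD R7, 4 → R7=200+4=204
SUB R3, 1 → R3=8-1=7
CMP R3, 4  (cmp 7,4)
JGT L1: taken
SUB R4, 19 → R4=26-19=7
ADD R4, 5 → R4=7+5=12
LOAD R4, [R7] → R4=M[204]=-7
AND R4, 31 → R4=(-7)&31=25
ADD R7, 4 → R7=204+4=208
SUB R3, 1 → R3=7-1=6
CMP R3, 4  (cmp 6,4)
JGT L1: taken
SUB R4, 19 → R4=25-19=6
ADD R4, 5 → R4=6+5=11
LOAD R4, [R7] → R4=M[208]=25
AND R4, 31 → R4=25&31=25
ADD R7, 4 → R7=208+4=212
SUB R3, 1 → R3=6-1=5
CMP R3, 4  (cmp 5,4)
JGT L1: taken
SUB R4, 19 → R4=25-19=6
ADD R4, 5 → R4=6+5=11
LOAD R4, [R7] → R4=M[212]=-1
AND R4, 31 → R4=(-1)&31=31
ADD R7, 4 → R7=212+4=216
SUB R3, 1 → R3=5-1=4
CMP R3, 4  (cmp 4,4)
JGT L1: not taken
STORE R4, [208] → M[208]=31
halt.
Total executed instructions: 37.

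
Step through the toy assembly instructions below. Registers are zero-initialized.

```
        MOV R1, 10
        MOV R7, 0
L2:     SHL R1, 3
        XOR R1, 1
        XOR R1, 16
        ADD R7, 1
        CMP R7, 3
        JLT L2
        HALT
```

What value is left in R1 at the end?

MOV R1, 10 → R1=10
MOV R7, 0 → R7=0
SHL R1, 3 → R1=10<<3=80
XOR R1, 1 → R1=80^1=81
XOR R1, 16 → R1=81^16=65
ADD R7, 1 → R7=0+1=1
CMP R7, 3  (cmp 1,3)
JLT L2: taken
SHL R1, 3 → R1=65<<3=520
XOR R1, 1 → R1=520^1=521
XOR R1, 16 → R1=521^16=537
ADD R7, 1 → R7=1+1=2
CMP R7, 3  (cmp 2,3)
JLT L2: taken
SHL R1, 3 → R1=537<<3=4296
XOR R1, 1 → R1=4296^1=4297
XOR R1, 16 → R1=4297^16=4313
ADD R7, 1 → R7=2+1=3
CMP R7, 3  (cmp 3,3)
JLT L2: not taken
halt.

4313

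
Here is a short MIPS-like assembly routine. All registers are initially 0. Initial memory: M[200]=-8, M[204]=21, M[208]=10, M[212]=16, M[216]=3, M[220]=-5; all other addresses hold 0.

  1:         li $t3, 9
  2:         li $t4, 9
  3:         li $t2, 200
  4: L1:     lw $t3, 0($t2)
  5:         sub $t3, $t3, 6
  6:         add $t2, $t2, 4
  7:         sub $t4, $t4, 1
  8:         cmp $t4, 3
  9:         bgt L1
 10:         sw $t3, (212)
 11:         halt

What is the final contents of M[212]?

li $t3, 9 → $t3=9
li $t4, 9 → $t4=9
li $t2, 200 → $t2=200
lw $t3, 0($t2) → $t3=M[200]=-8
sub $t3, $t3, 6 → $t3=(-8)-6=-14
add $t2, $t2, 4 → $t2=200+4=204
sub $t4, $t4, 1 → $t4=9-1=8
cmp $t4, 3  (cmp 8,3)
bgt L1: taken
lw $t3, 0($t2) → $t3=M[204]=21
sub $t3, $t3, 6 → $t3=21-6=15
add $t2, $t2, 4 → $t2=204+4=208
sub $t4, $t4, 1 → $t4=8-1=7
cmp $t4, 3  (cmp 7,3)
bgt L1: taken
lw $t3, 0($t2) → $t3=M[208]=10
sub $t3, $t3, 6 → $t3=10-6=4
add $t2, $t2, 4 → $t2=208+4=212
sub $t4, $t4, 1 → $t4=7-1=6
cmp $t4, 3  (cmp 6,3)
bgt L1: taken
lw $t3, 0($t2) → $t3=M[212]=16
sub $t3, $t3, 6 → $t3=16-6=10
add $t2, $t2, 4 → $t2=212+4=216
sub $t4, $t4, 1 → $t4=6-1=5
cmp $t4, 3  (cmp 5,3)
bgt L1: taken
lw $t3, 0($t2) → $t3=M[216]=3
sub $t3, $t3, 6 → $t3=3-6=-3
add $t2, $t2, 4 → $t2=216+4=220
sub $t4, $t4, 1 → $t4=5-1=4
cmp $t4, 3  (cmp 4,3)
bgt L1: taken
lw $t3, 0($t2) → $t3=M[220]=-5
sub $t3, $t3, 6 → $t3=(-5)-6=-11
add $t2, $t2, 4 → $t2=220+4=224
sub $t4, $t4, 1 → $t4=4-1=3
cmp $t4, 3  (cmp 3,3)
bgt L1: not taken
sw $t3, (212) → M[212]=-11
halt.

-11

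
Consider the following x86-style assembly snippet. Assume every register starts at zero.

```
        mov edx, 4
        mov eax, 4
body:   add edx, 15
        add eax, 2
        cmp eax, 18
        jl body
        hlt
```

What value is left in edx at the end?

109

after mov edx, 4: edx=4
after mov eax, 4: eax=4
after add edx, 15: edx=4+15=19
after add eax, 2: eax=4+2=6
cmp eax, 18  (cmp 6,18)
jl body: taken
after add edx, 15: edx=19+15=34
after add eax, 2: eax=6+2=8
cmp eax, 18  (cmp 8,18)
jl body: taken
after add edx, 15: edx=34+15=49
after add eax, 2: eax=8+2=10
cmp eax, 18  (cmp 10,18)
jl body: taken
after add edx, 15: edx=49+15=64
after add eax, 2: eax=10+2=12
cmp eax, 18  (cmp 12,18)
jl body: taken
after add edx, 15: edx=64+15=79
after add eax, 2: eax=12+2=14
cmp eax, 18  (cmp 14,18)
jl body: taken
after add edx, 15: edx=79+15=94
after add eax, 2: eax=14+2=16
cmp eax, 18  (cmp 16,18)
jl body: taken
after add edx, 15: edx=94+15=109
after add eax, 2: eax=16+2=18
cmp eax, 18  (cmp 18,18)
jl body: not taken
halt.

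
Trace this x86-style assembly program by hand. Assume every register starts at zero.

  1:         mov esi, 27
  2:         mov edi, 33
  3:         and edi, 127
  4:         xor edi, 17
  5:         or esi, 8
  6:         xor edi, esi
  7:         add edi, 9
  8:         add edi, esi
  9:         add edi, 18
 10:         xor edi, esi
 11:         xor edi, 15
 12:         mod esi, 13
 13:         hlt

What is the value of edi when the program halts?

esi=27
edi=33
edi=33&127=33
edi=33^17=48
esi=27|8=27
edi=48^27=43
edi=43+9=52
edi=52+27=79
edi=79+18=97
edi=97^27=122
edi=122^15=117
esi=27%13=1
halt.

117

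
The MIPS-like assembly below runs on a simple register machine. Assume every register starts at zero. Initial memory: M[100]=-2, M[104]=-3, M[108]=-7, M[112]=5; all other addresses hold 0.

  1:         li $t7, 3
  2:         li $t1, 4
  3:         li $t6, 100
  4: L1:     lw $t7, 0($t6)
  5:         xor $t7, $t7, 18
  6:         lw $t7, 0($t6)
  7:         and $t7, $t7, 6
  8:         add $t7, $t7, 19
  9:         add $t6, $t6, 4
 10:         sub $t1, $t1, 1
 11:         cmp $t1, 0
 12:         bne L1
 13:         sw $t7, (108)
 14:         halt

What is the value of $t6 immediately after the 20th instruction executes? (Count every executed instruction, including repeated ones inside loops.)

after li $t7, 3: $t7=3
after li $t1, 4: $t1=4
after li $t6, 100: $t6=100
after lw $t7, 0($t6): $t7=M[100]=-2
after xor $t7, $t7, 18: $t7=(-2)^18=-20
after lw $t7, 0($t6): $t7=M[100]=-2
after and $t7, $t7, 6: $t7=(-2)&6=6
after add $t7, $t7, 19: $t7=6+19=25
after add $t6, $t6, 4: $t6=100+4=104
after sub $t1, $t1, 1: $t1=4-1=3
cmp $t1, 0  (cmp 3,0)
bne L1: taken
after lw $t7, 0($t6): $t7=M[104]=-3
after xor $t7, $t7, 18: $t7=(-3)^18=-17
after lw $t7, 0($t6): $t7=M[104]=-3
after and $t7, $t7, 6: $t7=(-3)&6=4
after add $t7, $t7, 19: $t7=4+19=23
after add $t6, $t6, 4: $t6=104+4=108
after sub $t1, $t1, 1: $t1=3-1=2
cmp $t1, 0  (cmp 2,0)
After step 20: $t6 = 108.

108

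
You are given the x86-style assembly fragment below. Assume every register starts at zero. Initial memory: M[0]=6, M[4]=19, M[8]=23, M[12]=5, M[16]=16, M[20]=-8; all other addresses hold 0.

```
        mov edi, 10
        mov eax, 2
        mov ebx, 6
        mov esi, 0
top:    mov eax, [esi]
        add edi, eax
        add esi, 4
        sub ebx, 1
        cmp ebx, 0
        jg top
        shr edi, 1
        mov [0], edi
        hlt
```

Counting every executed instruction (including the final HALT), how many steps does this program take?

43

edi=10
eax=2
ebx=6
esi=0
eax=M[0]=6
edi=10+6=16
esi=0+4=4
ebx=6-1=5
cmp ebx, 0  (cmp 5,0)
jg top: taken
eax=M[4]=19
edi=16+19=35
esi=4+4=8
ebx=5-1=4
cmp ebx, 0  (cmp 4,0)
jg top: taken
eax=M[8]=23
edi=35+23=58
esi=8+4=12
ebx=4-1=3
cmp ebx, 0  (cmp 3,0)
jg top: taken
eax=M[12]=5
edi=58+5=63
esi=12+4=16
ebx=3-1=2
cmp ebx, 0  (cmp 2,0)
jg top: taken
eax=M[16]=16
edi=63+16=79
esi=16+4=20
ebx=2-1=1
cmp ebx, 0  (cmp 1,0)
jg top: taken
eax=M[20]=-8
edi=79+(-8)=71
esi=20+4=24
ebx=1-1=0
cmp ebx, 0  (cmp 0,0)
jg top: not taken
edi=71>>1=35
mov [0], edi → M[0]=35
halt.
Total executed instructions: 43.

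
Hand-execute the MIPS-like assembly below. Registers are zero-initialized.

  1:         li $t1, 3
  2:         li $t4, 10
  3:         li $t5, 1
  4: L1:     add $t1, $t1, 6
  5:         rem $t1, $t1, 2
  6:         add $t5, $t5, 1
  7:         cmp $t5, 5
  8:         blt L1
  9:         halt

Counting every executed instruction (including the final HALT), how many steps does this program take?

24

after li $t1, 3: $t1=3
after li $t4, 10: $t4=10
after li $t5, 1: $t5=1
after add $t1, $t1, 6: $t1=3+6=9
after rem $t1, $t1, 2: $t1=9%2=1
after add $t5, $t5, 1: $t5=1+1=2
cmp $t5, 5  (cmp 2,5)
blt L1: taken
after add $t1, $t1, 6: $t1=1+6=7
after rem $t1, $t1, 2: $t1=7%2=1
after add $t5, $t5, 1: $t5=2+1=3
cmp $t5, 5  (cmp 3,5)
blt L1: taken
after add $t1, $t1, 6: $t1=1+6=7
after rem $t1, $t1, 2: $t1=7%2=1
after add $t5, $t5, 1: $t5=3+1=4
cmp $t5, 5  (cmp 4,5)
blt L1: taken
after add $t1, $t1, 6: $t1=1+6=7
after rem $t1, $t1, 2: $t1=7%2=1
after add $t5, $t5, 1: $t5=4+1=5
cmp $t5, 5  (cmp 5,5)
blt L1: not taken
halt.
Total executed instructions: 24.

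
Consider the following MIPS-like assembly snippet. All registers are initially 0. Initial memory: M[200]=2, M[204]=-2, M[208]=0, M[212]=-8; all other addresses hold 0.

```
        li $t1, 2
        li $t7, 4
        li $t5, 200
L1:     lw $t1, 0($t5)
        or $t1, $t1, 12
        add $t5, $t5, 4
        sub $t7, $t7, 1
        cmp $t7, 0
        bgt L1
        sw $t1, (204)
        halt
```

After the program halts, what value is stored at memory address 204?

-4

li $t1, 2 → $t1=2
li $t7, 4 → $t7=4
li $t5, 200 → $t5=200
lw $t1, 0($t5) → $t1=M[200]=2
or $t1, $t1, 12 → $t1=2|12=14
add $t5, $t5, 4 → $t5=200+4=204
sub $t7, $t7, 1 → $t7=4-1=3
cmp $t7, 0  (cmp 3,0)
bgt L1: taken
lw $t1, 0($t5) → $t1=M[204]=-2
or $t1, $t1, 12 → $t1=(-2)|12=-2
add $t5, $t5, 4 → $t5=204+4=208
sub $t7, $t7, 1 → $t7=3-1=2
cmp $t7, 0  (cmp 2,0)
bgt L1: taken
lw $t1, 0($t5) → $t1=M[208]=0
or $t1, $t1, 12 → $t1=0|12=12
add $t5, $t5, 4 → $t5=208+4=212
sub $t7, $t7, 1 → $t7=2-1=1
cmp $t7, 0  (cmp 1,0)
bgt L1: taken
lw $t1, 0($t5) → $t1=M[212]=-8
or $t1, $t1, 12 → $t1=(-8)|12=-4
add $t5, $t5, 4 → $t5=212+4=216
sub $t7, $t7, 1 → $t7=1-1=0
cmp $t7, 0  (cmp 0,0)
bgt L1: not taken
sw $t1, (204) → M[204]=-4
halt.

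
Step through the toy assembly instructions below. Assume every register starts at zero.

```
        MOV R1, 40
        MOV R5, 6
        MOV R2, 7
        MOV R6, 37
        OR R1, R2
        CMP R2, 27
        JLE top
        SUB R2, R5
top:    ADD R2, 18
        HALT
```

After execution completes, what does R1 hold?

MOV R1, 40 → R1=40
MOV R5, 6 → R5=6
MOV R2, 7 → R2=7
MOV R6, 37 → R6=37
OR R1, R2 → R1=40|7=47
CMP R2, 27  (cmp 7,27)
JLE top: taken
ADD R2, 18 → R2=7+18=25
halt.

47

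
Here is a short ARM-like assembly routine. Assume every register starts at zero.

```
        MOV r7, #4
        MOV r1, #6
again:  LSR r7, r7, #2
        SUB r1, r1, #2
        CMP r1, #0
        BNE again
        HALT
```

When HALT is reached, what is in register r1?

after MOV r7, #4: r7=4
after MOV r1, #6: r1=6
after LSR r7, r7, #2: r7=4>>2=1
after SUB r1, r1, #2: r1=6-2=4
CMP r1, #0  (cmp 4,0)
BNE again: taken
after LSR r7, r7, #2: r7=1>>2=0
after SUB r1, r1, #2: r1=4-2=2
CMP r1, #0  (cmp 2,0)
BNE again: taken
after LSR r7, r7, #2: r7=0>>2=0
after SUB r1, r1, #2: r1=2-2=0
CMP r1, #0  (cmp 0,0)
BNE again: not taken
halt.

0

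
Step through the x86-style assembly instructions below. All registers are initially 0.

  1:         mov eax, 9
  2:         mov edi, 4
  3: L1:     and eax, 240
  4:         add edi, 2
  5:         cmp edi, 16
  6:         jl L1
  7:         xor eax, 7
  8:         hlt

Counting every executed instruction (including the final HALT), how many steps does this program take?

28

mov eax, 9 → eax=9
mov edi, 4 → edi=4
and eax, 240 → eax=9&240=0
add edi, 2 → edi=4+2=6
cmp edi, 16  (cmp 6,16)
jl L1: taken
and eax, 240 → eax=0&240=0
add edi, 2 → edi=6+2=8
cmp edi, 16  (cmp 8,16)
jl L1: taken
and eax, 240 → eax=0&240=0
add edi, 2 → edi=8+2=10
cmp edi, 16  (cmp 10,16)
jl L1: taken
and eax, 240 → eax=0&240=0
add edi, 2 → edi=10+2=12
cmp edi, 16  (cmp 12,16)
jl L1: taken
and eax, 240 → eax=0&240=0
add edi, 2 → edi=12+2=14
cmp edi, 16  (cmp 14,16)
jl L1: taken
and eax, 240 → eax=0&240=0
add edi, 2 → edi=14+2=16
cmp edi, 16  (cmp 16,16)
jl L1: not taken
xor eax, 7 → eax=0^7=7
halt.
Total executed instructions: 28.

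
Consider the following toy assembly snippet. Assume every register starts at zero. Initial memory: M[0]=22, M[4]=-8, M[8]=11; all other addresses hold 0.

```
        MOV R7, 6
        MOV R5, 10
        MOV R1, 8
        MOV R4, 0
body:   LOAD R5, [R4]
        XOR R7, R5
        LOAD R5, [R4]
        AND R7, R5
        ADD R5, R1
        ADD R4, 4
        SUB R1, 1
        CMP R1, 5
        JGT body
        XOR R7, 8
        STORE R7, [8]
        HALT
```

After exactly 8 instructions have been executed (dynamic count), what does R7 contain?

16

after MOV R7, 6: R7=6
after MOV R5, 10: R5=10
after MOV R1, 8: R1=8
after MOV R4, 0: R4=0
after LOAD R5, [R4]: R5=M[0]=22
after XOR R7, R5: R7=6^22=16
after LOAD R5, [R4]: R5=M[0]=22
after AND R7, R5: R7=16&22=16
After step 8: R7 = 16.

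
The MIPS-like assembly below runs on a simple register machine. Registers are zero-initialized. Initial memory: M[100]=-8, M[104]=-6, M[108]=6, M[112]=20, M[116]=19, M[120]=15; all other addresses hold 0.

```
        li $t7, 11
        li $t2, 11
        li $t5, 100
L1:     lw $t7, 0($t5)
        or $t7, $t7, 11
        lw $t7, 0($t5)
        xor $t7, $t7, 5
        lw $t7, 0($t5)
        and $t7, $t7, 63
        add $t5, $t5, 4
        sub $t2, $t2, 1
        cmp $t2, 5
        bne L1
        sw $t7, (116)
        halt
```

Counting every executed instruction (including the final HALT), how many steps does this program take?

65

li $t7, 11 → $t7=11
li $t2, 11 → $t2=11
li $t5, 100 → $t5=100
lw $t7, 0($t5) → $t7=M[100]=-8
or $t7, $t7, 11 → $t7=(-8)|11=-5
lw $t7, 0($t5) → $t7=M[100]=-8
xor $t7, $t7, 5 → $t7=(-8)^5=-3
lw $t7, 0($t5) → $t7=M[100]=-8
and $t7, $t7, 63 → $t7=(-8)&63=56
add $t5, $t5, 4 → $t5=100+4=104
sub $t2, $t2, 1 → $t2=11-1=10
cmp $t2, 5  (cmp 10,5)
bne L1: taken
lw $t7, 0($t5) → $t7=M[104]=-6
or $t7, $t7, 11 → $t7=(-6)|11=-5
lw $t7, 0($t5) → $t7=M[104]=-6
xor $t7, $t7, 5 → $t7=(-6)^5=-1
lw $t7, 0($t5) → $t7=M[104]=-6
and $t7, $t7, 63 → $t7=(-6)&63=58
add $t5, $t5, 4 → $t5=104+4=108
sub $t2, $t2, 1 → $t2=10-1=9
cmp $t2, 5  (cmp 9,5)
bne L1: taken
lw $t7, 0($t5) → $t7=M[108]=6
or $t7, $t7, 11 → $t7=6|11=15
lw $t7, 0($t5) → $t7=M[108]=6
xor $t7, $t7, 5 → $t7=6^5=3
lw $t7, 0($t5) → $t7=M[108]=6
and $t7, $t7, 63 → $t7=6&63=6
add $t5, $t5, 4 → $t5=108+4=112
sub $t2, $t2, 1 → $t2=9-1=8
cmp $t2, 5  (cmp 8,5)
bne L1: taken
lw $t7, 0($t5) → $t7=M[112]=20
or $t7, $t7, 11 → $t7=20|11=31
lw $t7, 0($t5) → $t7=M[112]=20
xor $t7, $t7, 5 → $t7=20^5=17
lw $t7, 0($t5) → $t7=M[112]=20
and $t7, $t7, 63 → $t7=20&63=20
add $t5, $t5, 4 → $t5=112+4=116
sub $t2, $t2, 1 → $t2=8-1=7
cmp $t2, 5  (cmp 7,5)
bne L1: taken
lw $t7, 0($t5) → $t7=M[116]=19
or $t7, $t7, 11 → $t7=19|11=27
lw $t7, 0($t5) → $t7=M[116]=19
xor $t7, $t7, 5 → $t7=19^5=22
lw $t7, 0($t5) → $t7=M[116]=19
and $t7, $t7, 63 → $t7=19&63=19
add $t5, $t5, 4 → $t5=116+4=120
sub $t2, $t2, 1 → $t2=7-1=6
cmp $t2, 5  (cmp 6,5)
bne L1: taken
lw $t7, 0($t5) → $t7=M[120]=15
or $t7, $t7, 11 → $t7=15|11=15
lw $t7, 0($t5) → $t7=M[120]=15
xor $t7, $t7, 5 → $t7=15^5=10
lw $t7, 0($t5) → $t7=M[120]=15
and $t7, $t7, 63 → $t7=15&63=15
add $t5, $t5, 4 → $t5=120+4=124
sub $t2, $t2, 1 → $t2=6-1=5
cmp $t2, 5  (cmp 5,5)
bne L1: not taken
sw $t7, (116) → M[116]=15
halt.
Total executed instructions: 65.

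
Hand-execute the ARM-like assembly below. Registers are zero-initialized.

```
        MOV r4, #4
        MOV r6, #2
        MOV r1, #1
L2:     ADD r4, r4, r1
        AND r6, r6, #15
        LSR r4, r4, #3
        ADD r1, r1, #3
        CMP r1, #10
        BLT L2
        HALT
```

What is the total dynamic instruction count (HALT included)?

r4=4
r6=2
r1=1
r4=4+1=5
r6=2&15=2
r4=5>>3=0
r1=1+3=4
CMP r1, #10  (cmp 4,10)
BLT L2: taken
r4=0+4=4
r6=2&15=2
r4=4>>3=0
r1=4+3=7
CMP r1, #10  (cmp 7,10)
BLT L2: taken
r4=0+7=7
r6=2&15=2
r4=7>>3=0
r1=7+3=10
CMP r1, #10  (cmp 10,10)
BLT L2: not taken
halt.
Total executed instructions: 22.

22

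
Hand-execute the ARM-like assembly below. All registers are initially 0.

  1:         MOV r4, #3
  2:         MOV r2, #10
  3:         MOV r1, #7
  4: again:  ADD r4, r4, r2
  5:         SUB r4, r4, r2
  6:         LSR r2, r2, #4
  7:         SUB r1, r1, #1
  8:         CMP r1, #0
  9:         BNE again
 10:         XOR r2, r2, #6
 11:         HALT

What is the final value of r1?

r4=3
r2=10
r1=7
r4=3+10=13
r4=13-10=3
r2=10>>4=0
r1=7-1=6
CMP r1, #0  (cmp 6,0)
BNE again: taken
r4=3+0=3
r4=3-0=3
r2=0>>4=0
r1=6-1=5
CMP r1, #0  (cmp 5,0)
BNE again: taken
r4=3+0=3
r4=3-0=3
r2=0>>4=0
r1=5-1=4
CMP r1, #0  (cmp 4,0)
BNE again: taken
r4=3+0=3
r4=3-0=3
r2=0>>4=0
r1=4-1=3
CMP r1, #0  (cmp 3,0)
BNE again: taken
r4=3+0=3
r4=3-0=3
r2=0>>4=0
r1=3-1=2
CMP r1, #0  (cmp 2,0)
BNE again: taken
r4=3+0=3
r4=3-0=3
r2=0>>4=0
r1=2-1=1
CMP r1, #0  (cmp 1,0)
BNE again: taken
r4=3+0=3
r4=3-0=3
r2=0>>4=0
r1=1-1=0
CMP r1, #0  (cmp 0,0)
BNE again: not taken
r2=0^6=6
halt.

0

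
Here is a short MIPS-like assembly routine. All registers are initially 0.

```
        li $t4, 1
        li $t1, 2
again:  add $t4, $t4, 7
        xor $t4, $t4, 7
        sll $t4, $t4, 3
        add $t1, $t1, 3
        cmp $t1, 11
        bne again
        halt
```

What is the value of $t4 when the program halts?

after li $t4, 1: $t4=1
after li $t1, 2: $t1=2
after add $t4, $t4, 7: $t4=1+7=8
after xor $t4, $t4, 7: $t4=8^7=15
after sll $t4, $t4, 3: $t4=15<<3=120
after add $t1, $t1, 3: $t1=2+3=5
cmp $t1, 11  (cmp 5,11)
bne again: taken
after add $t4, $t4, 7: $t4=120+7=127
after xor $t4, $t4, 7: $t4=127^7=120
after sll $t4, $t4, 3: $t4=120<<3=960
after add $t1, $t1, 3: $t1=5+3=8
cmp $t1, 11  (cmp 8,11)
bne again: taken
after add $t4, $t4, 7: $t4=960+7=967
after xor $t4, $t4, 7: $t4=967^7=960
after sll $t4, $t4, 3: $t4=960<<3=7680
after add $t1, $t1, 3: $t1=8+3=11
cmp $t1, 11  (cmp 11,11)
bne again: not taken
halt.

7680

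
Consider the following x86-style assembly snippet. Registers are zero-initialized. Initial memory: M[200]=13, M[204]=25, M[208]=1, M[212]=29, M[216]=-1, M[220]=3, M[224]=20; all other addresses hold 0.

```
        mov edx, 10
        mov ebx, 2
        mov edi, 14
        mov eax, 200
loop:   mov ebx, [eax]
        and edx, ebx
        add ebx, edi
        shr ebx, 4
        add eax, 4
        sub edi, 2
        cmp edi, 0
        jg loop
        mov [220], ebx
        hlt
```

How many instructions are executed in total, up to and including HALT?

62

edx=10
ebx=2
edi=14
eax=200
ebx=M[200]=13
edx=10&13=8
ebx=13+14=27
ebx=27>>4=1
eax=200+4=204
edi=14-2=12
cmp edi, 0  (cmp 12,0)
jg loop: taken
ebx=M[204]=25
edx=8&25=8
ebx=25+12=37
ebx=37>>4=2
eax=204+4=208
edi=12-2=10
cmp edi, 0  (cmp 10,0)
jg loop: taken
ebx=M[208]=1
edx=8&1=0
ebx=1+10=11
ebx=11>>4=0
eax=208+4=212
edi=10-2=8
cmp edi, 0  (cmp 8,0)
jg loop: taken
ebx=M[212]=29
edx=0&29=0
ebx=29+8=37
ebx=37>>4=2
eax=212+4=216
edi=8-2=6
cmp edi, 0  (cmp 6,0)
jg loop: taken
ebx=M[216]=-1
edx=0&(-1)=0
ebx=(-1)+6=5
ebx=5>>4=0
eax=216+4=220
edi=6-2=4
cmp edi, 0  (cmp 4,0)
jg loop: taken
ebx=M[220]=3
edx=0&3=0
ebx=3+4=7
ebx=7>>4=0
eax=220+4=224
edi=4-2=2
cmp edi, 0  (cmp 2,0)
jg loop: taken
ebx=M[224]=20
edx=0&20=0
ebx=20+2=22
ebx=22>>4=1
eax=224+4=228
edi=2-2=0
cmp edi, 0  (cmp 0,0)
jg loop: not taken
mov [220], ebx → M[220]=1
halt.
Total executed instructions: 62.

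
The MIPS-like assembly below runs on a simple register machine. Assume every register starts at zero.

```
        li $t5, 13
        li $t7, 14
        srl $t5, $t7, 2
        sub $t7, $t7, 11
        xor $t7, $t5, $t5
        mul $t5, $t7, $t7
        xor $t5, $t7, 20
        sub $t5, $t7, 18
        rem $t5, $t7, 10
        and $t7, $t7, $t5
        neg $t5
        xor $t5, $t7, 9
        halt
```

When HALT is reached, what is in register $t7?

li $t5, 13 → $t5=13
li $t7, 14 → $t7=14
srl $t5, $t7, 2 → $t5=14>>2=3
sub $t7, $t7, 11 → $t7=14-11=3
xor $t7, $t5, $t5 → $t7=3^3=0
mul $t5, $t7, $t7 → $t5=0*0=0
xor $t5, $t7, 20 → $t5=0^20=20
sub $t5, $t7, 18 → $t5=0-18=-18
rem $t5, $t7, 10 → $t5=0%10=0
and $t7, $t7, $t5 → $t7=0&0=0
neg $t5 → $t5=-(0)=0
xor $t5, $t7, 9 → $t5=0^9=9
halt.

0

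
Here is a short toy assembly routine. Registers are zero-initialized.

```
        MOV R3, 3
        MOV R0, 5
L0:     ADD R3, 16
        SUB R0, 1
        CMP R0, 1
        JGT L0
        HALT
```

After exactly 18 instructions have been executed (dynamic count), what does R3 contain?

67

R3=3
R0=5
R3=3+16=19
R0=5-1=4
CMP R0, 1  (cmp 4,1)
JGT L0: taken
R3=19+16=35
R0=4-1=3
CMP R0, 1  (cmp 3,1)
JGT L0: taken
R3=35+16=51
R0=3-1=2
CMP R0, 1  (cmp 2,1)
JGT L0: taken
R3=51+16=67
R0=2-1=1
CMP R0, 1  (cmp 1,1)
JGT L0: not taken
After step 18: R3 = 67.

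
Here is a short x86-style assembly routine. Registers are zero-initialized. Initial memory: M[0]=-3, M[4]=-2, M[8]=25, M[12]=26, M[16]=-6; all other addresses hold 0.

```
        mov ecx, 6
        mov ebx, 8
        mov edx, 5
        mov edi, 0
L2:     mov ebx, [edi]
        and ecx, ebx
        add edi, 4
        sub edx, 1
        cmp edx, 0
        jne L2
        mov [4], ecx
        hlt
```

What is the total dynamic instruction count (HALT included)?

36

mov ecx, 6 → ecx=6
mov ebx, 8 → ebx=8
mov edx, 5 → edx=5
mov edi, 0 → edi=0
mov ebx, [edi] → ebx=M[0]=-3
and ecx, ebx → ecx=6&(-3)=4
add edi, 4 → edi=0+4=4
sub edx, 1 → edx=5-1=4
cmp edx, 0  (cmp 4,0)
jne L2: taken
mov ebx, [edi] → ebx=M[4]=-2
and ecx, ebx → ecx=4&(-2)=4
add edi, 4 → edi=4+4=8
sub edx, 1 → edx=4-1=3
cmp edx, 0  (cmp 3,0)
jne L2: taken
mov ebx, [edi] → ebx=M[8]=25
and ecx, ebx → ecx=4&25=0
add edi, 4 → edi=8+4=12
sub edx, 1 → edx=3-1=2
cmp edx, 0  (cmp 2,0)
jne L2: taken
mov ebx, [edi] → ebx=M[12]=26
and ecx, ebx → ecx=0&26=0
add edi, 4 → edi=12+4=16
sub edx, 1 → edx=2-1=1
cmp edx, 0  (cmp 1,0)
jne L2: taken
mov ebx, [edi] → ebx=M[16]=-6
and ecx, ebx → ecx=0&(-6)=0
add edi, 4 → edi=16+4=20
sub edx, 1 → edx=1-1=0
cmp edx, 0  (cmp 0,0)
jne L2: not taken
mov [4], ecx → M[4]=0
halt.
Total executed instructions: 36.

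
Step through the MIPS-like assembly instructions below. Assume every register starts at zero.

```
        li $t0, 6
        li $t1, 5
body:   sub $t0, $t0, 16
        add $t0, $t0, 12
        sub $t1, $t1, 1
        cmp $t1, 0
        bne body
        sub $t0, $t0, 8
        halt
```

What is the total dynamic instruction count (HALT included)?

$t0=6
$t1=5
$t0=6-16=-10
$t0=(-10)+12=2
$t1=5-1=4
cmp $t1, 0  (cmp 4,0)
bne body: taken
$t0=2-16=-14
$t0=(-14)+12=-2
$t1=4-1=3
cmp $t1, 0  (cmp 3,0)
bne body: taken
$t0=(-2)-16=-18
$t0=(-18)+12=-6
$t1=3-1=2
cmp $t1, 0  (cmp 2,0)
bne body: taken
$t0=(-6)-16=-22
$t0=(-22)+12=-10
$t1=2-1=1
cmp $t1, 0  (cmp 1,0)
bne body: taken
$t0=(-10)-16=-26
$t0=(-26)+12=-14
$t1=1-1=0
cmp $t1, 0  (cmp 0,0)
bne body: not taken
$t0=(-14)-8=-22
halt.
Total executed instructions: 29.

29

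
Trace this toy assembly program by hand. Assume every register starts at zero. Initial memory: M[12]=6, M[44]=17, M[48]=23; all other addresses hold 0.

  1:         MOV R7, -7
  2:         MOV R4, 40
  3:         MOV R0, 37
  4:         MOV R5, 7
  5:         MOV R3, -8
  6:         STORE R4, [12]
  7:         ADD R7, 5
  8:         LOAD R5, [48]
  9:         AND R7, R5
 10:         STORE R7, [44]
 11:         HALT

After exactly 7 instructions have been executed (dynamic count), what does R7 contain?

R7=-7
R4=40
R0=37
R5=7
R3=-8
STORE R4, [12] → M[12]=40
R7=(-7)+5=-2
After step 7: R7 = -2.

-2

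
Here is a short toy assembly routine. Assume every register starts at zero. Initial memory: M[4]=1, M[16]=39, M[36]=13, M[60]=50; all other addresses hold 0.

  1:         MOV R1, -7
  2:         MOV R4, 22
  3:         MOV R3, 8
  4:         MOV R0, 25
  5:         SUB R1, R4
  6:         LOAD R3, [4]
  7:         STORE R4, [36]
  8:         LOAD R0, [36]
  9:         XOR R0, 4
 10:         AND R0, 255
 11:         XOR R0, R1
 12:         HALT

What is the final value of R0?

MOV R1, -7 → R1=-7
MOV R4, 22 → R4=22
MOV R3, 8 → R3=8
MOV R0, 25 → R0=25
SUB R1, R4 → R1=(-7)-22=-29
LOAD R3, [4] → R3=M[4]=1
STORE R4, [36] → M[36]=22
LOAD R0, [36] → R0=M[36]=22
XOR R0, 4 → R0=22^4=18
AND R0, 255 → R0=18&255=18
XOR R0, R1 → R0=18^(-29)=-15
halt.

-15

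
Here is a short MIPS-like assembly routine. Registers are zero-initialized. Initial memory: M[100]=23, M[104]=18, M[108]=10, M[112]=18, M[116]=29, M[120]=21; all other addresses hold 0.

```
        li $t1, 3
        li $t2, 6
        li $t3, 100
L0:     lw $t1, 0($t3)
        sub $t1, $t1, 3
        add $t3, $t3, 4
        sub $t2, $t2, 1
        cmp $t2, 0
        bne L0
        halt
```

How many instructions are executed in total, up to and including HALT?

40

$t1=3
$t2=6
$t3=100
$t1=M[100]=23
$t1=23-3=20
$t3=100+4=104
$t2=6-1=5
cmp $t2, 0  (cmp 5,0)
bne L0: taken
$t1=M[104]=18
$t1=18-3=15
$t3=104+4=108
$t2=5-1=4
cmp $t2, 0  (cmp 4,0)
bne L0: taken
$t1=M[108]=10
$t1=10-3=7
$t3=108+4=112
$t2=4-1=3
cmp $t2, 0  (cmp 3,0)
bne L0: taken
$t1=M[112]=18
$t1=18-3=15
$t3=112+4=116
$t2=3-1=2
cmp $t2, 0  (cmp 2,0)
bne L0: taken
$t1=M[116]=29
$t1=29-3=26
$t3=116+4=120
$t2=2-1=1
cmp $t2, 0  (cmp 1,0)
bne L0: taken
$t1=M[120]=21
$t1=21-3=18
$t3=120+4=124
$t2=1-1=0
cmp $t2, 0  (cmp 0,0)
bne L0: not taken
halt.
Total executed instructions: 40.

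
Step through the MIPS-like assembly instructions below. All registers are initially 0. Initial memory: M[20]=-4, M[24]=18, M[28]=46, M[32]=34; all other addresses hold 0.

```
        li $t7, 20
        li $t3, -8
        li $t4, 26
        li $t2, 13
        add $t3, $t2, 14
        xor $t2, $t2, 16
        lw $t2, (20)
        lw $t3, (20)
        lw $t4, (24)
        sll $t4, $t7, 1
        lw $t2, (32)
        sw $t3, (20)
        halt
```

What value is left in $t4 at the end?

after li $t7, 20: $t7=20
after li $t3, -8: $t3=-8
after li $t4, 26: $t4=26
after li $t2, 13: $t2=13
after add $t3, $t2, 14: $t3=13+14=27
after xor $t2, $t2, 16: $t2=13^16=29
after lw $t2, (20): $t2=M[20]=-4
after lw $t3, (20): $t3=M[20]=-4
after lw $t4, (24): $t4=M[24]=18
after sll $t4, $t7, 1: $t4=20<<1=40
after lw $t2, (32): $t2=M[32]=34
sw $t3, (20) → M[20]=-4
halt.

40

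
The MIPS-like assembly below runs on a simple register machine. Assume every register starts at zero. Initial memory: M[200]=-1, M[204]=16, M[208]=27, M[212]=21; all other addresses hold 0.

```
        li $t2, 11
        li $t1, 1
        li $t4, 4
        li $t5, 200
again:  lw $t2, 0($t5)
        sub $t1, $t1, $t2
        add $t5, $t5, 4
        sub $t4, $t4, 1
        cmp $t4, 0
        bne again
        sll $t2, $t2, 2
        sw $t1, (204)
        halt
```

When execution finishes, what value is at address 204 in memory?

-62

li $t2, 11 → $t2=11
li $t1, 1 → $t1=1
li $t4, 4 → $t4=4
li $t5, 200 → $t5=200
lw $t2, 0($t5) → $t2=M[200]=-1
sub $t1, $t1, $t2 → $t1=1-(-1)=2
add $t5, $t5, 4 → $t5=200+4=204
sub $t4, $t4, 1 → $t4=4-1=3
cmp $t4, 0  (cmp 3,0)
bne again: taken
lw $t2, 0($t5) → $t2=M[204]=16
sub $t1, $t1, $t2 → $t1=2-16=-14
add $t5, $t5, 4 → $t5=204+4=208
sub $t4, $t4, 1 → $t4=3-1=2
cmp $t4, 0  (cmp 2,0)
bne again: taken
lw $t2, 0($t5) → $t2=M[208]=27
sub $t1, $t1, $t2 → $t1=(-14)-27=-41
add $t5, $t5, 4 → $t5=208+4=212
sub $t4, $t4, 1 → $t4=2-1=1
cmp $t4, 0  (cmp 1,0)
bne again: taken
lw $t2, 0($t5) → $t2=M[212]=21
sub $t1, $t1, $t2 → $t1=(-41)-21=-62
add $t5, $t5, 4 → $t5=212+4=216
sub $t4, $t4, 1 → $t4=1-1=0
cmp $t4, 0  (cmp 0,0)
bne again: not taken
sll $t2, $t2, 2 → $t2=21<<2=84
sw $t1, (204) → M[204]=-62
halt.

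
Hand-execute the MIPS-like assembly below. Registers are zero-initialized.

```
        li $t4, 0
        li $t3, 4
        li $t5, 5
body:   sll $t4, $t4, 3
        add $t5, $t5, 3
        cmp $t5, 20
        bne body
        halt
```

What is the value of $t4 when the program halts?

after li $t4, 0: $t4=0
after li $t3, 4: $t3=4
after li $t5, 5: $t5=5
after sll $t4, $t4, 3: $t4=0<<3=0
after add $t5, $t5, 3: $t5=5+3=8
cmp $t5, 20  (cmp 8,20)
bne body: taken
after sll $t4, $t4, 3: $t4=0<<3=0
after add $t5, $t5, 3: $t5=8+3=11
cmp $t5, 20  (cmp 11,20)
bne body: taken
after sll $t4, $t4, 3: $t4=0<<3=0
after add $t5, $t5, 3: $t5=11+3=14
cmp $t5, 20  (cmp 14,20)
bne body: taken
after sll $t4, $t4, 3: $t4=0<<3=0
after add $t5, $t5, 3: $t5=14+3=17
cmp $t5, 20  (cmp 17,20)
bne body: taken
after sll $t4, $t4, 3: $t4=0<<3=0
after add $t5, $t5, 3: $t5=17+3=20
cmp $t5, 20  (cmp 20,20)
bne body: not taken
halt.

0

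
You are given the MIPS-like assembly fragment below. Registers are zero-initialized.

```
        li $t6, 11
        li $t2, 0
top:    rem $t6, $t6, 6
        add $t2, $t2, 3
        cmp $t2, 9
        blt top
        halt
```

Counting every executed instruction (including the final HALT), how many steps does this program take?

after li $t6, 11: $t6=11
after li $t2, 0: $t2=0
after rem $t6, $t6, 6: $t6=11%6=5
after add $t2, $t2, 3: $t2=0+3=3
cmp $t2, 9  (cmp 3,9)
blt top: taken
after rem $t6, $t6, 6: $t6=5%6=5
after add $t2, $t2, 3: $t2=3+3=6
cmp $t2, 9  (cmp 6,9)
blt top: taken
after rem $t6, $t6, 6: $t6=5%6=5
after add $t2, $t2, 3: $t2=6+3=9
cmp $t2, 9  (cmp 9,9)
blt top: not taken
halt.
Total executed instructions: 15.

15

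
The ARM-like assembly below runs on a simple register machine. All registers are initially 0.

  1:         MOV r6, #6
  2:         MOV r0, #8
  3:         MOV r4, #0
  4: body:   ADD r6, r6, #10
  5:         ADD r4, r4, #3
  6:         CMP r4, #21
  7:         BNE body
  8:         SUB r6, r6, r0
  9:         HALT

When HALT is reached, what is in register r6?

MOV r6, #6 → r6=6
MOV r0, #8 → r0=8
MOV r4, #0 → r4=0
ADD r6, r6, #10 → r6=6+10=16
ADD r4, r4, #3 → r4=0+3=3
CMP r4, #21  (cmp 3,21)
BNE body: taken
ADD r6, r6, #10 → r6=16+10=26
ADD r4, r4, #3 → r4=3+3=6
CMP r4, #21  (cmp 6,21)
BNE body: taken
ADD r6, r6, #10 → r6=26+10=36
ADD r4, r4, #3 → r4=6+3=9
CMP r4, #21  (cmp 9,21)
BNE body: taken
ADD r6, r6, #10 → r6=36+10=46
ADD r4, r4, #3 → r4=9+3=12
CMP r4, #21  (cmp 12,21)
BNE body: taken
ADD r6, r6, #10 → r6=46+10=56
ADD r4, r4, #3 → r4=12+3=15
CMP r4, #21  (cmp 15,21)
BNE body: taken
ADD r6, r6, #10 → r6=56+10=66
ADD r4, r4, #3 → r4=15+3=18
CMP r4, #21  (cmp 18,21)
BNE body: taken
ADD r6, r6, #10 → r6=66+10=76
ADD r4, r4, #3 → r4=18+3=21
CMP r4, #21  (cmp 21,21)
BNE body: not taken
SUB r6, r6, r0 → r6=76-8=68
halt.

68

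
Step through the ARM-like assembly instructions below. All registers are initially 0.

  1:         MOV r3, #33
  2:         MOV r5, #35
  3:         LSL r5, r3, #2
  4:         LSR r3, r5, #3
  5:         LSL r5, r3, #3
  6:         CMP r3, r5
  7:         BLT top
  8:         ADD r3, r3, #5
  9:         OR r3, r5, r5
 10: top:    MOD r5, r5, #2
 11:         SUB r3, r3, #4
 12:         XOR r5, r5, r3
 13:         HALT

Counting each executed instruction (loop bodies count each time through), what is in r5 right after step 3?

r3=33
r5=35
r5=33<<2=132
After step 3: r5 = 132.

132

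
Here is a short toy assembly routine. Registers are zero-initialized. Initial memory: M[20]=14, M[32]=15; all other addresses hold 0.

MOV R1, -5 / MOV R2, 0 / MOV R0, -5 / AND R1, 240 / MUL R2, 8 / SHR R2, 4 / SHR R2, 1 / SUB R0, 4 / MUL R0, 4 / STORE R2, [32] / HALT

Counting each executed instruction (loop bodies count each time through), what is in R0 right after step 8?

-9

MOV R1, -5 → R1=-5
MOV R2, 0 → R2=0
MOV R0, -5 → R0=-5
AND R1, 240 → R1=(-5)&240=240
MUL R2, 8 → R2=0*8=0
SHR R2, 4 → R2=0>>4=0
SHR R2, 1 → R2=0>>1=0
SUB R0, 4 → R0=(-5)-4=-9
After step 8: R0 = -9.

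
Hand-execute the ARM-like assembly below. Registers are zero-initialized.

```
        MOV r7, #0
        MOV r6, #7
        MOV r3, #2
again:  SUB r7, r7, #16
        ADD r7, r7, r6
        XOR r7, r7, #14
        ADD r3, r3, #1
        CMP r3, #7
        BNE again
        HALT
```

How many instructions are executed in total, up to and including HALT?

after MOV r7, #0: r7=0
after MOV r6, #7: r6=7
after MOV r3, #2: r3=2
after SUB r7, r7, #16: r7=0-16=-16
after ADD r7, r7, r6: r7=(-16)+7=-9
after XOR r7, r7, #14: r7=(-9)^14=-7
after ADD r3, r3, #1: r3=2+1=3
CMP r3, #7  (cmp 3,7)
BNE again: taken
after SUB r7, r7, #16: r7=(-7)-16=-23
after ADD r7, r7, r6: r7=(-23)+7=-16
after XOR r7, r7, #14: r7=(-16)^14=-2
after ADD r3, r3, #1: r3=3+1=4
CMP r3, #7  (cmp 4,7)
BNE again: taken
after SUB r7, r7, #16: r7=(-2)-16=-18
after ADD r7, r7, r6: r7=(-18)+7=-11
after XOR r7, r7, #14: r7=(-11)^14=-5
after ADD r3, r3, #1: r3=4+1=5
CMP r3, #7  (cmp 5,7)
BNE again: taken
after SUB r7, r7, #16: r7=(-5)-16=-21
after ADD r7, r7, r6: r7=(-21)+7=-14
after XOR r7, r7, #14: r7=(-14)^14=-4
after ADD r3, r3, #1: r3=5+1=6
CMP r3, #7  (cmp 6,7)
BNE again: taken
after SUB r7, r7, #16: r7=(-4)-16=-20
after ADD r7, r7, r6: r7=(-20)+7=-13
after XOR r7, r7, #14: r7=(-13)^14=-3
after ADD r3, r3, #1: r3=6+1=7
CMP r3, #7  (cmp 7,7)
BNE again: not taken
halt.
Total executed instructions: 34.

34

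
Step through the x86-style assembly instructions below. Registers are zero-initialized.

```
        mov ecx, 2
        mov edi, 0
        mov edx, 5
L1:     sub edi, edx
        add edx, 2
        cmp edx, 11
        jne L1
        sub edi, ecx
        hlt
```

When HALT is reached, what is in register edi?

-23

mov ecx, 2 → ecx=2
mov edi, 0 → edi=0
mov edx, 5 → edx=5
sub edi, edx → edi=0-5=-5
add edx, 2 → edx=5+2=7
cmp edx, 11  (cmp 7,11)
jne L1: taken
sub edi, edx → edi=(-5)-7=-12
add edx, 2 → edx=7+2=9
cmp edx, 11  (cmp 9,11)
jne L1: taken
sub edi, edx → edi=(-12)-9=-21
add edx, 2 → edx=9+2=11
cmp edx, 11  (cmp 11,11)
jne L1: not taken
sub edi, ecx → edi=(-21)-2=-23
halt.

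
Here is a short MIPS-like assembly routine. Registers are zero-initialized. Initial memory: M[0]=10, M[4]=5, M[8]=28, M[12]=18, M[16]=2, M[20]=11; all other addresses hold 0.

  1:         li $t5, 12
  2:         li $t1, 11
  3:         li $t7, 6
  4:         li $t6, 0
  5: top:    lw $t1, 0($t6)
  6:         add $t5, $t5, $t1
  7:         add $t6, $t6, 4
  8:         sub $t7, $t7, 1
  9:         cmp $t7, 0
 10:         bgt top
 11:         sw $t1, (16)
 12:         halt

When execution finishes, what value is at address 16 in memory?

11

li $t5, 12 → $t5=12
li $t1, 11 → $t1=11
li $t7, 6 → $t7=6
li $t6, 0 → $t6=0
lw $t1, 0($t6) → $t1=M[0]=10
add $t5, $t5, $t1 → $t5=12+10=22
add $t6, $t6, 4 → $t6=0+4=4
sub $t7, $t7, 1 → $t7=6-1=5
cmp $t7, 0  (cmp 5,0)
bgt top: taken
lw $t1, 0($t6) → $t1=M[4]=5
add $t5, $t5, $t1 → $t5=22+5=27
add $t6, $t6, 4 → $t6=4+4=8
sub $t7, $t7, 1 → $t7=5-1=4
cmp $t7, 0  (cmp 4,0)
bgt top: taken
lw $t1, 0($t6) → $t1=M[8]=28
add $t5, $t5, $t1 → $t5=27+28=55
add $t6, $t6, 4 → $t6=8+4=12
sub $t7, $t7, 1 → $t7=4-1=3
cmp $t7, 0  (cmp 3,0)
bgt top: taken
lw $t1, 0($t6) → $t1=M[12]=18
add $t5, $t5, $t1 → $t5=55+18=73
add $t6, $t6, 4 → $t6=12+4=16
sub $t7, $t7, 1 → $t7=3-1=2
cmp $t7, 0  (cmp 2,0)
bgt top: taken
lw $t1, 0($t6) → $t1=M[16]=2
add $t5, $t5, $t1 → $t5=73+2=75
add $t6, $t6, 4 → $t6=16+4=20
sub $t7, $t7, 1 → $t7=2-1=1
cmp $t7, 0  (cmp 1,0)
bgt top: taken
lw $t1, 0($t6) → $t1=M[20]=11
add $t5, $t5, $t1 → $t5=75+11=86
add $t6, $t6, 4 → $t6=20+4=24
sub $t7, $t7, 1 → $t7=1-1=0
cmp $t7, 0  (cmp 0,0)
bgt top: not taken
sw $t1, (16) → M[16]=11
halt.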